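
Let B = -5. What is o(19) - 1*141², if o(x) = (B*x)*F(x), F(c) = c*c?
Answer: -54176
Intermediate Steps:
F(c) = c²
o(x) = -5*x³ (o(x) = (-5*x)*x² = -5*x³)
o(19) - 1*141² = -5*19³ - 1*141² = -5*6859 - 1*19881 = -34295 - 19881 = -54176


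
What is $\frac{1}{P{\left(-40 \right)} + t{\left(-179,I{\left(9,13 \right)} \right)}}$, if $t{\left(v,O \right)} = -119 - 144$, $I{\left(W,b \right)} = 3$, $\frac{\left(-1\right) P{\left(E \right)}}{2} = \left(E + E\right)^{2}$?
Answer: $- \frac{1}{13063} \approx -7.6552 \cdot 10^{-5}$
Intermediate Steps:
$P{\left(E \right)} = - 8 E^{2}$ ($P{\left(E \right)} = - 2 \left(E + E\right)^{2} = - 2 \left(2 E\right)^{2} = - 2 \cdot 4 E^{2} = - 8 E^{2}$)
$t{\left(v,O \right)} = -263$ ($t{\left(v,O \right)} = -119 - 144 = -263$)
$\frac{1}{P{\left(-40 \right)} + t{\left(-179,I{\left(9,13 \right)} \right)}} = \frac{1}{- 8 \left(-40\right)^{2} - 263} = \frac{1}{\left(-8\right) 1600 - 263} = \frac{1}{-12800 - 263} = \frac{1}{-13063} = - \frac{1}{13063}$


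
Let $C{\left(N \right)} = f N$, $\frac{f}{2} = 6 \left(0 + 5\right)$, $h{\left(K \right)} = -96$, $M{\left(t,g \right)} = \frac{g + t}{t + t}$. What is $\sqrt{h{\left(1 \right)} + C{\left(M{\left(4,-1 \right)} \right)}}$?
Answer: $\frac{7 i \sqrt{6}}{2} \approx 8.5732 i$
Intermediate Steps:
$M{\left(t,g \right)} = \frac{g + t}{2 t}$
$f = 60$ ($f = 2 \cdot 6 \left(0 + 5\right) = 2 \cdot 6 \cdot 5 = 2 \cdot 30 = 60$)
$C{\left(N \right)} = 60 N$
$\sqrt{h{\left(1 \right)} + C{\left(M{\left(4,-1 \right)} \right)}} = \sqrt{-96 + 60 \frac{-1 + 4}{2 \cdot 4}} = \sqrt{-96 + 60 \cdot \frac{1}{2} \cdot \frac{1}{4} \cdot 3} = \sqrt{-96 + 60 \cdot \frac{3}{8}} = \sqrt{-96 + \frac{45}{2}} = \sqrt{- \frac{147}{2}} = \frac{7 i \sqrt{6}}{2}$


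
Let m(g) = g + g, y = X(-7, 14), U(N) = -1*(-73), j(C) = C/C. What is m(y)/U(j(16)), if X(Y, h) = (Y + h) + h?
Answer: 42/73 ≈ 0.57534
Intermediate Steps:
j(C) = 1
X(Y, h) = Y + 2*h
U(N) = 73
y = 21 (y = -7 + 2*14 = -7 + 28 = 21)
m(g) = 2*g
m(y)/U(j(16)) = (2*21)/73 = 42*(1/73) = 42/73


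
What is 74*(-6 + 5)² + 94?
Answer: 168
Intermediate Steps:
74*(-6 + 5)² + 94 = 74*(-1)² + 94 = 74*1 + 94 = 74 + 94 = 168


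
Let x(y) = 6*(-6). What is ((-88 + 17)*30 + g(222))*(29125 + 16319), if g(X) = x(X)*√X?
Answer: -96795720 - 1635984*√222 ≈ -1.2117e+8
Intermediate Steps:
x(y) = -36
g(X) = -36*√X
((-88 + 17)*30 + g(222))*(29125 + 16319) = ((-88 + 17)*30 - 36*√222)*(29125 + 16319) = (-71*30 - 36*√222)*45444 = (-2130 - 36*√222)*45444 = -96795720 - 1635984*√222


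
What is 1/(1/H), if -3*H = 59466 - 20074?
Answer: -39392/3 ≈ -13131.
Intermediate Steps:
H = -39392/3 (H = -(59466 - 20074)/3 = -1/3*39392 = -39392/3 ≈ -13131.)
1/(1/H) = 1/(1/(-39392/3)) = 1/(-3/39392) = -39392/3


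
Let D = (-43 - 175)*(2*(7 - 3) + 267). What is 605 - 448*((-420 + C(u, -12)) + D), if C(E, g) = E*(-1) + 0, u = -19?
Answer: 27037853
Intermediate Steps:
C(E, g) = -E (C(E, g) = -E + 0 = -E)
D = -59950 (D = -218*(2*4 + 267) = -218*(8 + 267) = -218*275 = -59950)
605 - 448*((-420 + C(u, -12)) + D) = 605 - 448*((-420 - 1*(-19)) - 59950) = 605 - 448*((-420 + 19) - 59950) = 605 - 448*(-401 - 59950) = 605 - 448*(-60351) = 605 + 27037248 = 27037853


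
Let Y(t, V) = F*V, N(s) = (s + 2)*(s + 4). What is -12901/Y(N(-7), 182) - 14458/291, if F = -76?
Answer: -1475405/30264 ≈ -48.751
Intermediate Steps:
N(s) = (2 + s)*(4 + s)
Y(t, V) = -76*V
-12901/Y(N(-7), 182) - 14458/291 = -12901/((-76*182)) - 14458/291 = -12901/(-13832) - 14458*1/291 = -12901*(-1/13832) - 14458/291 = 97/104 - 14458/291 = -1475405/30264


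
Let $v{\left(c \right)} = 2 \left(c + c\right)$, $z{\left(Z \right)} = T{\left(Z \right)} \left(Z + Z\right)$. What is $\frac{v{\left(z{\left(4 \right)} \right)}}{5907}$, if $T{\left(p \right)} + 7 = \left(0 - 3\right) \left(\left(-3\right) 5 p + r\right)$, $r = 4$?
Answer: $\frac{5152}{5907} \approx 0.87219$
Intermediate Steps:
$T{\left(p \right)} = -19 + 45 p$ ($T{\left(p \right)} = -7 + \left(0 - 3\right) \left(\left(-3\right) 5 p + 4\right) = -7 - 3 \left(- 15 p + 4\right) = -7 - 3 \left(4 - 15 p\right) = -7 + \left(-12 + 45 p\right) = -19 + 45 p$)
$z{\left(Z \right)} = 2 Z \left(-19 + 45 Z\right)$ ($z{\left(Z \right)} = \left(-19 + 45 Z\right) \left(Z + Z\right) = \left(-19 + 45 Z\right) 2 Z = 2 Z \left(-19 + 45 Z\right)$)
$v{\left(c \right)} = 4 c$ ($v{\left(c \right)} = 2 \cdot 2 c = 4 c$)
$\frac{v{\left(z{\left(4 \right)} \right)}}{5907} = \frac{4 \cdot 2 \cdot 4 \left(-19 + 45 \cdot 4\right)}{5907} = 4 \cdot 2 \cdot 4 \left(-19 + 180\right) \frac{1}{5907} = 4 \cdot 2 \cdot 4 \cdot 161 \cdot \frac{1}{5907} = 4 \cdot 1288 \cdot \frac{1}{5907} = 5152 \cdot \frac{1}{5907} = \frac{5152}{5907}$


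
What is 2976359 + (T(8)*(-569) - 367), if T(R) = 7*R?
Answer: 2944128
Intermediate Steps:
2976359 + (T(8)*(-569) - 367) = 2976359 + ((7*8)*(-569) - 367) = 2976359 + (56*(-569) - 367) = 2976359 + (-31864 - 367) = 2976359 - 32231 = 2944128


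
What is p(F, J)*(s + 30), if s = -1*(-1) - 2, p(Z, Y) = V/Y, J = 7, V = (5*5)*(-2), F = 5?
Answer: -1450/7 ≈ -207.14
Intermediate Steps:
V = -50 (V = 25*(-2) = -50)
p(Z, Y) = -50/Y
s = -1 (s = 1 - 2 = -1)
p(F, J)*(s + 30) = (-50/7)*(-1 + 30) = -50*⅐*29 = -50/7*29 = -1450/7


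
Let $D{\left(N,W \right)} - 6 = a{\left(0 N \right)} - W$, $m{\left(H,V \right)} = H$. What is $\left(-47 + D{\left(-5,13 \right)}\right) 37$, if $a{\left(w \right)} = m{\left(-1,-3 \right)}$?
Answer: $-2035$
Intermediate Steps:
$a{\left(w \right)} = -1$
$D{\left(N,W \right)} = 5 - W$ ($D{\left(N,W \right)} = 6 - \left(1 + W\right) = 5 - W$)
$\left(-47 + D{\left(-5,13 \right)}\right) 37 = \left(-47 + \left(5 - 13\right)\right) 37 = \left(-47 - 8\right) 37 = \left(-55\right) 37 = -2035$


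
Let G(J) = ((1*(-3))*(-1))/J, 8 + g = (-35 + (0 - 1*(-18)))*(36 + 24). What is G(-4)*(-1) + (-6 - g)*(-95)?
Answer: -388357/4 ≈ -97089.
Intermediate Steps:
g = -1028 (g = -8 + (-35 + (0 - 1*(-18)))*(36 + 24) = -8 + (-35 + (0 + 18))*60 = -8 + (-35 + 18)*60 = -8 - 17*60 = -8 - 1020 = -1028)
G(J) = 3/J (G(J) = (-3*(-1))/J = 3/J)
G(-4)*(-1) + (-6 - g)*(-95) = (3/(-4))*(-1) + (-6 - 1*(-1028))*(-95) = (3*(-¼))*(-1) + (-6 + 1028)*(-95) = -¾*(-1) + 1022*(-95) = ¾ - 97090 = -388357/4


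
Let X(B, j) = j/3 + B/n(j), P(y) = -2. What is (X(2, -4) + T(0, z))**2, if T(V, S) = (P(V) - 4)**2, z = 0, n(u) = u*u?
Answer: 697225/576 ≈ 1210.5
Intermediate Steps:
n(u) = u**2
X(B, j) = j/3 + B/j**2 (X(B, j) = j/3 + B/(j**2) = j*(1/3) + B/j**2 = j/3 + B/j**2)
T(V, S) = 36 (T(V, S) = (-2 - 4)**2 = (-6)**2 = 36)
(X(2, -4) + T(0, z))**2 = (((1/3)*(-4) + 2/(-4)**2) + 36)**2 = ((-4/3 + 2*(1/16)) + 36)**2 = ((-4/3 + 1/8) + 36)**2 = (-29/24 + 36)**2 = (835/24)**2 = 697225/576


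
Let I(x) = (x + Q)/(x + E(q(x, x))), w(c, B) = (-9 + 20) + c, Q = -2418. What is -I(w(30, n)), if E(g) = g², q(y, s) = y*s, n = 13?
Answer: 2377/2825802 ≈ 0.00084118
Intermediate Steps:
w(c, B) = 11 + c
q(y, s) = s*y
I(x) = (-2418 + x)/(x + x⁴) (I(x) = (x - 2418)/(x + (x*x)²) = (-2418 + x)/(x + (x²)²) = (-2418 + x)/(x + x⁴))
-I(w(30, n)) = -(-2418 + (11 + 30))/((11 + 30) + (11 + 30)⁴) = -(-2418 + 41)/(41 + 41⁴) = -(-2377)/(41 + 2825761) = -(-2377)/2825802 = -1*(-2377/2825802) = 2377/2825802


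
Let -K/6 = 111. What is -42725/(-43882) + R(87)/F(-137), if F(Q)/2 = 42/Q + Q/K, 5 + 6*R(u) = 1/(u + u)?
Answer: 119454743451/23423070668 ≈ 5.0999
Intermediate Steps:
K = -666 (K = -6*111 = -666)
R(u) = -⅚ + 1/(12*u) (R(u) = -⅚ + 1/(6*(u + u)) = -⅚ + 1/(6*((2*u))) = -⅚ + (1/(2*u))/6 = -⅚ + 1/(12*u))
F(Q) = 84/Q - Q/333 (F(Q) = 2*(42/Q + Q/(-666)) = 2*(42/Q + Q*(-1/666)) = 2*(42/Q - Q/666) = 84/Q - Q/333)
-42725/(-43882) + R(87)/F(-137) = -42725/(-43882) + ((1/12)*(1 - 10*87)/87)/(84/(-137) - 1/333*(-137)) = -42725*(-1/43882) + ((1/12)*(1/87)*(1 - 870))/(84*(-1/137) + 137/333) = 42725/43882 + ((1/12)*(1/87)*(-869))/(-84/137 + 137/333) = 42725/43882 - 869/(1044*(-9203/45621)) = 42725/43882 - 869/1044*(-45621/9203) = 42725/43882 + 4404961/1067548 = 119454743451/23423070668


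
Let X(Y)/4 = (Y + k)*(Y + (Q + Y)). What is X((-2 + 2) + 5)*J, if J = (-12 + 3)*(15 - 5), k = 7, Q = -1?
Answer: -38880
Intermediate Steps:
X(Y) = 4*(-1 + 2*Y)*(7 + Y) (X(Y) = 4*((Y + 7)*(Y + (-1 + Y))) = 4*((7 + Y)*(-1 + 2*Y)) = 4*((-1 + 2*Y)*(7 + Y)) = 4*(-1 + 2*Y)*(7 + Y))
J = -90 (J = -9*10 = -90)
X((-2 + 2) + 5)*J = (-28 + 8*((-2 + 2) + 5)² + 52*((-2 + 2) + 5))*(-90) = (-28 + 8*(0 + 5)² + 52*(0 + 5))*(-90) = (-28 + 8*5² + 52*5)*(-90) = (-28 + 8*25 + 260)*(-90) = (-28 + 200 + 260)*(-90) = 432*(-90) = -38880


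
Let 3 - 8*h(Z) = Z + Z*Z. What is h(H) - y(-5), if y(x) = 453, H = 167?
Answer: -31677/8 ≈ -3959.6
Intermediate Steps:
h(Z) = 3/8 - Z/8 - Z²/8 (h(Z) = 3/8 - (Z + Z*Z)/8 = 3/8 - (Z + Z²)/8 = 3/8 + (-Z/8 - Z²/8) = 3/8 - Z/8 - Z²/8)
h(H) - y(-5) = (3/8 - ⅛*167 - ⅛*167²) - 1*453 = (3/8 - 167/8 - ⅛*27889) - 453 = (3/8 - 167/8 - 27889/8) - 453 = -28053/8 - 453 = -31677/8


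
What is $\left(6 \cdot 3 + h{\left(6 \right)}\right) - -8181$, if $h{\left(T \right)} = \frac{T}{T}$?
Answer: $8200$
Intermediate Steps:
$h{\left(T \right)} = 1$
$\left(6 \cdot 3 + h{\left(6 \right)}\right) - -8181 = \left(6 \cdot 3 + 1\right) - -8181 = \left(18 + 1\right) + 8181 = 19 + 8181 = 8200$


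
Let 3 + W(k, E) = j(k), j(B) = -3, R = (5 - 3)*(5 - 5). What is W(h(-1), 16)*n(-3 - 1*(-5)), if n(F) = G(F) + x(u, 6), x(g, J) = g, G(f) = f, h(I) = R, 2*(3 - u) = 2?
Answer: -24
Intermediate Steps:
R = 0 (R = 2*0 = 0)
u = 2 (u = 3 - ½*2 = 3 - 1 = 2)
h(I) = 0
W(k, E) = -6 (W(k, E) = -3 - 3 = -6)
n(F) = 2 + F (n(F) = F + 2 = 2 + F)
W(h(-1), 16)*n(-3 - 1*(-5)) = -6*(2 + (-3 - 1*(-5))) = -6*(2 + (-3 + 5)) = -6*(2 + 2) = -6*4 = -24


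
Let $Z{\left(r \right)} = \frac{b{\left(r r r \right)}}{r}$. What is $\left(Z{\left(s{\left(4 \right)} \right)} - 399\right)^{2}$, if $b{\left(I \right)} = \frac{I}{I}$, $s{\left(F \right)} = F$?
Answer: $\frac{2544025}{16} \approx 1.59 \cdot 10^{5}$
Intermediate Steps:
$b{\left(I \right)} = 1$
$Z{\left(r \right)} = \frac{1}{r}$ ($Z{\left(r \right)} = 1 \frac{1}{r} = \frac{1}{r}$)
$\left(Z{\left(s{\left(4 \right)} \right)} - 399\right)^{2} = \left(\frac{1}{4} - 399\right)^{2} = \left(- \frac{1595}{4}\right)^{2} = \frac{2544025}{16}$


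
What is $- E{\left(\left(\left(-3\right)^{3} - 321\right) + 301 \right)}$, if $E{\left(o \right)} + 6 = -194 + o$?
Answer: $247$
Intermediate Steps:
$E{\left(o \right)} = -200 + o$ ($E{\left(o \right)} = -6 + \left(-194 + o\right) = -200 + o$)
$- E{\left(\left(\left(-3\right)^{3} - 321\right) + 301 \right)} = - (-200 + \left(\left(\left(-3\right)^{3} - 321\right) + 301\right)) = - (-200 + \left(\left(-27 - 321\right) + 301\right)) = - (-200 + \left(-348 + 301\right)) = - (-200 - 47) = \left(-1\right) \left(-247\right) = 247$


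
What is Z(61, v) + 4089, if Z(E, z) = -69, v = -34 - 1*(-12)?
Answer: 4020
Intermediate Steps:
v = -22 (v = -34 + 12 = -22)
Z(61, v) + 4089 = -69 + 4089 = 4020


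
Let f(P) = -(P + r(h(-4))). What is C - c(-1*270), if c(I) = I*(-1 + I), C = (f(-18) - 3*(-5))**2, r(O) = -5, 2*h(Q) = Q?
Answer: -71726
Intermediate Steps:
h(Q) = Q/2
f(P) = 5 - P (f(P) = -(P - 5) = -(-5 + P) = 5 - P)
C = 1444 (C = ((5 - 1*(-18)) - 3*(-5))**2 = ((5 + 18) + 15)**2 = (23 + 15)**2 = 38**2 = 1444)
C - c(-1*270) = 1444 - (-1*270)*(-1 - 1*270) = 1444 - (-270)*(-1 - 270) = 1444 - (-270)*(-271) = 1444 - 1*73170 = 1444 - 73170 = -71726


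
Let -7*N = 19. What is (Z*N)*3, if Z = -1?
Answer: 57/7 ≈ 8.1429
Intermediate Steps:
N = -19/7 (N = -⅐*19 = -19/7 ≈ -2.7143)
(Z*N)*3 = -1*(-19/7)*3 = (19/7)*3 = 57/7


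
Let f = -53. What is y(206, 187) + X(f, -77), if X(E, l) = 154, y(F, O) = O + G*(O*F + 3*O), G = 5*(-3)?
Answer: -585904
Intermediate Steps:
G = -15
y(F, O) = -44*O - 15*F*O (y(F, O) = O - 15*(O*F + 3*O) = O - 15*(F*O + 3*O) = O - 15*(3*O + F*O) = O + (-45*O - 15*F*O) = -44*O - 15*F*O)
y(206, 187) + X(f, -77) = 187*(-44 - 15*206) + 154 = 187*(-44 - 3090) + 154 = 187*(-3134) + 154 = -586058 + 154 = -585904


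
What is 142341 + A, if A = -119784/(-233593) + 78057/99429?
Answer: 1102010198039838/7741972799 ≈ 1.4234e+5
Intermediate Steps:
A = 10047857379/7741972799 (A = -119784*(-1/233593) + 78057*(1/99429) = 119784/233593 + 26019/33143 = 10047857379/7741972799 ≈ 1.2978)
142341 + A = 142341 + 10047857379/7741972799 = 1102010198039838/7741972799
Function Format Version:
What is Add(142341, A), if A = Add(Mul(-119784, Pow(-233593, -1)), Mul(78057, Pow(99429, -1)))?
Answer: Rational(1102010198039838, 7741972799) ≈ 1.4234e+5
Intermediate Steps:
A = Rational(10047857379, 7741972799) (A = Add(Mul(-119784, Rational(-1, 233593)), Mul(78057, Rational(1, 99429))) = Add(Rational(119784, 233593), Rational(26019, 33143)) = Rational(10047857379, 7741972799) ≈ 1.2978)
Add(142341, A) = Add(142341, Rational(10047857379, 7741972799)) = Rational(1102010198039838, 7741972799)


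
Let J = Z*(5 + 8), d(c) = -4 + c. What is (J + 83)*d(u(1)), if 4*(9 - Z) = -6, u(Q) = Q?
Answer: -1317/2 ≈ -658.50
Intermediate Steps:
Z = 21/2 (Z = 9 - ¼*(-6) = 9 + 3/2 = 21/2 ≈ 10.500)
J = 273/2 (J = 21*(5 + 8)/2 = (21/2)*13 = 273/2 ≈ 136.50)
(J + 83)*d(u(1)) = (273/2 + 83)*(-4 + 1) = (439/2)*(-3) = -1317/2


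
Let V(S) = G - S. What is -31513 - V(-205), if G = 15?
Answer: -31733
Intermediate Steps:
V(S) = 15 - S
-31513 - V(-205) = -31513 - (15 - 1*(-205)) = -31513 - (15 + 205) = -31513 - 1*220 = -31513 - 220 = -31733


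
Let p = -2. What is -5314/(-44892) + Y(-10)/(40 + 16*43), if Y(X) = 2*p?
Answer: 115282/1021293 ≈ 0.11288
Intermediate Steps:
Y(X) = -4 (Y(X) = 2*(-2) = -4)
-5314/(-44892) + Y(-10)/(40 + 16*43) = -5314/(-44892) - 4/(40 + 16*43) = -5314*(-1/44892) - 4/(40 + 688) = 2657/22446 - 4/728 = 2657/22446 - 4*1/728 = 2657/22446 - 1/182 = 115282/1021293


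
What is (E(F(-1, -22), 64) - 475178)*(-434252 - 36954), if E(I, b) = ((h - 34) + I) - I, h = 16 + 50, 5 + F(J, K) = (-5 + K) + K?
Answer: 223891646076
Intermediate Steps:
F(J, K) = -10 + 2*K (F(J, K) = -5 + ((-5 + K) + K) = -5 + (-5 + 2*K) = -10 + 2*K)
h = 66
E(I, b) = 32 (E(I, b) = ((66 - 34) + I) - I = (32 + I) - I = 32)
(E(F(-1, -22), 64) - 475178)*(-434252 - 36954) = (32 - 475178)*(-434252 - 36954) = -475146*(-471206) = 223891646076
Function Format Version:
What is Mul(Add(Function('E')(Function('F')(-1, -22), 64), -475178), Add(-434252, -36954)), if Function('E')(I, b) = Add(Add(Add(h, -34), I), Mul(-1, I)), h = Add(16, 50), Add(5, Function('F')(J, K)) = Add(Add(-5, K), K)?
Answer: 223891646076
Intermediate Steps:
Function('F')(J, K) = Add(-10, Mul(2, K)) (Function('F')(J, K) = Add(-5, Add(Add(-5, K), K)) = Add(-5, Add(-5, Mul(2, K))) = Add(-10, Mul(2, K)))
h = 66
Function('E')(I, b) = 32 (Function('E')(I, b) = Add(Add(Add(66, -34), I), Mul(-1, I)) = Add(Add(32, I), Mul(-1, I)) = 32)
Mul(Add(Function('E')(Function('F')(-1, -22), 64), -475178), Add(-434252, -36954)) = Mul(Add(32, -475178), Add(-434252, -36954)) = Mul(-475146, -471206) = 223891646076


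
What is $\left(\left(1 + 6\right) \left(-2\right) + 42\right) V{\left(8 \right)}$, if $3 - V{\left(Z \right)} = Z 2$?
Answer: $-364$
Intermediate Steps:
$V{\left(Z \right)} = 3 - 2 Z$ ($V{\left(Z \right)} = 3 - Z 2 = 3 - 2 Z$)
$\left(\left(1 + 6\right) \left(-2\right) + 42\right) V{\left(8 \right)} = \left(\left(1 + 6\right) \left(-2\right) + 42\right) \left(3 - 16\right) = \left(7 \left(-2\right) + 42\right) \left(3 - 16\right) = \left(-14 + 42\right) \left(-13\right) = 28 \left(-13\right) = -364$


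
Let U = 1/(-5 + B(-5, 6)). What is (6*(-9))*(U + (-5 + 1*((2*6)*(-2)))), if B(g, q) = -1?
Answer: 1575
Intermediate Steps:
U = -⅙ (U = 1/(-5 - 1) = 1/(-6) = -⅙ ≈ -0.16667)
(6*(-9))*(U + (-5 + 1*((2*6)*(-2)))) = (6*(-9))*(-⅙ + (-5 + 1*((2*6)*(-2)))) = -54*(-⅙ + (-5 + 1*(12*(-2)))) = -54*(-⅙ + (-5 + 1*(-24))) = -54*(-⅙ + (-5 - 24)) = -54*(-⅙ - 29) = -54*(-175/6) = 1575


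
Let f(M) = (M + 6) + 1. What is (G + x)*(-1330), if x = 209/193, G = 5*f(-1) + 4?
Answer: -9005430/193 ≈ -46660.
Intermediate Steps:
f(M) = 7 + M (f(M) = (6 + M) + 1 = 7 + M)
G = 34 (G = 5*(7 - 1) + 4 = 5*6 + 4 = 30 + 4 = 34)
x = 209/193 (x = 209*(1/193) = 209/193 ≈ 1.0829)
(G + x)*(-1330) = (34 + 209/193)*(-1330) = (6771/193)*(-1330) = -9005430/193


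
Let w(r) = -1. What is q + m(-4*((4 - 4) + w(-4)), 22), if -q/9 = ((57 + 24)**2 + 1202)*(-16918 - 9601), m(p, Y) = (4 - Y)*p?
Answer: 1852802901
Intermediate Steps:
m(p, Y) = p*(4 - Y)
q = 1852802973 (q = -9*((57 + 24)**2 + 1202)*(-16918 - 9601) = -9*(81**2 + 1202)*(-26519) = -9*(6561 + 1202)*(-26519) = -69867*(-26519) = -9*(-205866997) = 1852802973)
q + m(-4*((4 - 4) + w(-4)), 22) = 1852802973 + (-4*((4 - 4) - 1))*(4 - 1*22) = 1852802973 + (-4*(0 - 1))*(4 - 22) = 1852802973 - 4*(-1)*(-18) = 1852802973 + 4*(-18) = 1852802973 - 72 = 1852802901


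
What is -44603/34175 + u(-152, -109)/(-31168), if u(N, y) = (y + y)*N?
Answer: -157663069/66572900 ≈ -2.3683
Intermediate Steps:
u(N, y) = 2*N*y (u(N, y) = (2*y)*N = 2*N*y)
-44603/34175 + u(-152, -109)/(-31168) = -44603/34175 + (2*(-152)*(-109))/(-31168) = -44603*1/34175 + 33136*(-1/31168) = -44603/34175 - 2071/1948 = -157663069/66572900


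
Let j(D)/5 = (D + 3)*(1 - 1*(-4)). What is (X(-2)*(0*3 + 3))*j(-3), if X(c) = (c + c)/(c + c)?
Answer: 0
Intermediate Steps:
X(c) = 1 (X(c) = (2*c)/((2*c)) = (2*c)*(1/(2*c)) = 1)
j(D) = 75 + 25*D (j(D) = 5*((D + 3)*(1 - 1*(-4))) = 5*((3 + D)*(1 + 4)) = 5*((3 + D)*5) = 5*(15 + 5*D) = 75 + 25*D)
(X(-2)*(0*3 + 3))*j(-3) = (1*(0*3 + 3))*(75 + 25*(-3)) = (1*(0 + 3))*(75 - 75) = (1*3)*0 = 3*0 = 0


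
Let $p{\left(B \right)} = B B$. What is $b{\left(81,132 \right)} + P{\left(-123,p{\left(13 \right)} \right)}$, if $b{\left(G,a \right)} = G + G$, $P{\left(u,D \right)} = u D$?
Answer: $-20625$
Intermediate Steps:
$p{\left(B \right)} = B^{2}$
$P{\left(u,D \right)} = D u$
$b{\left(G,a \right)} = 2 G$
$b{\left(81,132 \right)} + P{\left(-123,p{\left(13 \right)} \right)} = 2 \cdot 81 + 13^{2} \left(-123\right) = 162 + 169 \left(-123\right) = 162 - 20787 = -20625$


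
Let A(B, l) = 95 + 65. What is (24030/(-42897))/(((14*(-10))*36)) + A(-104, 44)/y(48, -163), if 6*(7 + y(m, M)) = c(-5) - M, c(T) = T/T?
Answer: 384362549/48845384 ≈ 7.8690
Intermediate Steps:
A(B, l) = 160
c(T) = 1
y(m, M) = -41/6 - M/6 (y(m, M) = -7 + (1 - M)/6 = -7 + (1/6 - M/6) = -41/6 - M/6)
(24030/(-42897))/(((14*(-10))*36)) + A(-104, 44)/y(48, -163) = (24030/(-42897))/(((14*(-10))*36)) + 160/(-41/6 - 1/6*(-163)) = (24030*(-1/42897))/((-140*36)) + 160/(-41/6 + 163/6) = -8010/14299/(-5040) + 160/(61/3) = -8010/14299*(-1/5040) + 160*(3/61) = 89/800744 + 480/61 = 384362549/48845384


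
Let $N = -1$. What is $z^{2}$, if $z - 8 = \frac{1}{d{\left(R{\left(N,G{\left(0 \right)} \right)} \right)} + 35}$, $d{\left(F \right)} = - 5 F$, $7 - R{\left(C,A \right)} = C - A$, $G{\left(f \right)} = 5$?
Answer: $\frac{57121}{900} \approx 63.468$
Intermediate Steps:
$R{\left(C,A \right)} = 7 + A - C$ ($R{\left(C,A \right)} = 7 - \left(C - A\right) = 7 + \left(A - C\right) = 7 + A - C$)
$z = \frac{239}{30}$ ($z = 8 + \frac{1}{- 5 \left(7 + 5 - -1\right) + 35} = 8 + \frac{1}{- 5 \left(7 + 5 + 1\right) + 35} = 8 + \frac{1}{\left(-5\right) 13 + 35} = 8 + \frac{1}{-65 + 35} = 8 + \frac{1}{-30} = 8 - \frac{1}{30} = \frac{239}{30} \approx 7.9667$)
$z^{2} = \left(\frac{239}{30}\right)^{2} = \frac{57121}{900}$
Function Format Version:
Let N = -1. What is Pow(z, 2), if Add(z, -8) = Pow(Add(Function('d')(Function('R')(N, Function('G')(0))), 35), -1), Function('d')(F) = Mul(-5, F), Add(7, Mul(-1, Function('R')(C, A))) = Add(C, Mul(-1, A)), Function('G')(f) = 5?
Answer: Rational(57121, 900) ≈ 63.468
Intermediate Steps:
Function('R')(C, A) = Add(7, A, Mul(-1, C)) (Function('R')(C, A) = Add(7, Mul(-1, Add(C, Mul(-1, A)))) = Add(7, Add(A, Mul(-1, C))) = Add(7, A, Mul(-1, C)))
z = Rational(239, 30) (z = Add(8, Pow(Add(Mul(-5, Add(7, 5, Mul(-1, -1))), 35), -1)) = Add(8, Pow(Add(Mul(-5, Add(7, 5, 1)), 35), -1)) = Add(8, Pow(Add(Mul(-5, 13), 35), -1)) = Add(8, Pow(Add(-65, 35), -1)) = Add(8, Pow(-30, -1)) = Add(8, Rational(-1, 30)) = Rational(239, 30) ≈ 7.9667)
Pow(z, 2) = Pow(Rational(239, 30), 2) = Rational(57121, 900)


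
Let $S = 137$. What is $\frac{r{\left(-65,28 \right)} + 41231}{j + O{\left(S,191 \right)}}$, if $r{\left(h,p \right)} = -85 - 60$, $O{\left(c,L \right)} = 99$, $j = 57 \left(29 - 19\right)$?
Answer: $\frac{41086}{669} \approx 61.414$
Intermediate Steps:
$j = 570$ ($j = 57 \cdot 10 = 570$)
$r{\left(h,p \right)} = -145$
$\frac{r{\left(-65,28 \right)} + 41231}{j + O{\left(S,191 \right)}} = \frac{-145 + 41231}{570 + 99} = \frac{41086}{669}$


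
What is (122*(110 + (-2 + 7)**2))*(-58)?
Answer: -955260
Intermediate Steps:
(122*(110 + (-2 + 7)**2))*(-58) = (122*(110 + 5**2))*(-58) = (122*(110 + 25))*(-58) = (122*135)*(-58) = 16470*(-58) = -955260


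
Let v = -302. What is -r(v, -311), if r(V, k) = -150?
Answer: 150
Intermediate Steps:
-r(v, -311) = -1*(-150) = 150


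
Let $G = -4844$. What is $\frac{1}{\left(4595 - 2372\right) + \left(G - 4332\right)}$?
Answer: $- \frac{1}{6953} \approx -0.00014382$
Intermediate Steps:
$\frac{1}{\left(4595 - 2372\right) + \left(G - 4332\right)} = \frac{1}{\left(4595 - 2372\right) - 9176} = \frac{1}{2223 - 9176} = \frac{1}{-6953} = - \frac{1}{6953}$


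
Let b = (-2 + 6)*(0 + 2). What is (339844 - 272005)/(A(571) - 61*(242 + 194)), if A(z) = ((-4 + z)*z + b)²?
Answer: 22613/34941249543 ≈ 6.4717e-7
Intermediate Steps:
b = 8 (b = 4*2 = 8)
A(z) = (8 + z*(-4 + z))² (A(z) = ((-4 + z)*z + 8)² = (z*(-4 + z) + 8)² = (8 + z*(-4 + z))²)
(339844 - 272005)/(A(571) - 61*(242 + 194)) = (339844 - 272005)/((8 + 571² - 4*571)² - 61*(242 + 194)) = 67839/((8 + 326041 - 2284)² - 61*436) = 67839/(323765² - 26596) = 67839/(104823775225 - 26596) = 67839/104823748629 = 67839*(1/104823748629) = 22613/34941249543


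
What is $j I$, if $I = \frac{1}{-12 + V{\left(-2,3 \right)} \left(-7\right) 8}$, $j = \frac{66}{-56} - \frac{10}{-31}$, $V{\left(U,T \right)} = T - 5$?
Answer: $- \frac{743}{86800} \approx -0.0085599$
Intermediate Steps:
$V{\left(U,T \right)} = -5 + T$
$j = - \frac{743}{868}$ ($j = 66 \left(- \frac{1}{56}\right) - - \frac{10}{31} = - \frac{33}{28} + \frac{10}{31} = - \frac{743}{868} \approx -0.85599$)
$I = \frac{1}{100}$ ($I = \frac{1}{-12 + \left(-5 + 3\right) \left(-7\right) 8} = \frac{1}{-12 + \left(-2\right) \left(-7\right) 8} = \frac{1}{-12 + 14 \cdot 8} = \frac{1}{-12 + 112} = \frac{1}{100} \approx 0.01$)
$j I = \left(- \frac{743}{868}\right) \frac{1}{100} = - \frac{743}{86800}$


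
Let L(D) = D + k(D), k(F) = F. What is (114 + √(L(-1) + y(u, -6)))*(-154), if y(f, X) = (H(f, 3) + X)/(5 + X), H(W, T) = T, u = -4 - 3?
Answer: -17710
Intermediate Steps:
u = -7
y(f, X) = (3 + X)/(5 + X)
L(D) = 2*D (L(D) = D + D = 2*D)
(114 + √(L(-1) + y(u, -6)))*(-154) = (114 + √(2*(-1) + (3 - 6)/(5 - 6)))*(-154) = (114 + √(-2 - 3/(-1)))*(-154) = (114 + √(-2 - 1*(-3)))*(-154) = (114 + √(-2 + 3))*(-154) = (114 + √1)*(-154) = (114 + 1)*(-154) = 115*(-154) = -17710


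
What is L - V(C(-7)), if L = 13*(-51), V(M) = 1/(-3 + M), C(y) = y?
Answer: -6629/10 ≈ -662.90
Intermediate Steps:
L = -663
L - V(C(-7)) = -663 - 1/(-3 - 7) = -663 - 1/(-10) = -663 - 1*(-⅒) = -663 + ⅒ = -6629/10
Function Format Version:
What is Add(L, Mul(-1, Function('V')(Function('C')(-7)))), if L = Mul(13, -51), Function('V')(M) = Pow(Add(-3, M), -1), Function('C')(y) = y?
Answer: Rational(-6629, 10) ≈ -662.90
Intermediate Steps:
L = -663
Add(L, Mul(-1, Function('V')(Function('C')(-7)))) = Add(-663, Mul(-1, Pow(Add(-3, -7), -1))) = Add(-663, Mul(-1, Pow(-10, -1))) = Add(-663, Mul(-1, Rational(-1, 10))) = Add(-663, Rational(1, 10)) = Rational(-6629, 10)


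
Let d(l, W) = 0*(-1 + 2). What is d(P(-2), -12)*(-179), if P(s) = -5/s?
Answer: 0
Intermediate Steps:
d(l, W) = 0 (d(l, W) = 0*1 = 0)
d(P(-2), -12)*(-179) = 0*(-179) = 0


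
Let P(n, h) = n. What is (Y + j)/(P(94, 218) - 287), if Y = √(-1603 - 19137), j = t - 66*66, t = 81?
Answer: 4275/193 - 2*I*√5185/193 ≈ 22.15 - 0.74619*I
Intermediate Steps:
j = -4275 (j = 81 - 66*66 = 81 - 4356 = -4275)
Y = 2*I*√5185 (Y = √(-20740) = 2*I*√5185 ≈ 144.01*I)
(Y + j)/(P(94, 218) - 287) = (2*I*√5185 - 4275)/(94 - 287) = (-4275 + 2*I*√5185)/(-193) = (-4275 + 2*I*√5185)*(-1/193) = 4275/193 - 2*I*√5185/193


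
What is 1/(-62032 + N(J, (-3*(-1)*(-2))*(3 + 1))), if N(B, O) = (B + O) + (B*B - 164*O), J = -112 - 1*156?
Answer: 1/13436 ≈ 7.4427e-5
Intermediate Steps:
J = -268 (J = -112 - 156 = -268)
N(B, O) = B + B² - 163*O (N(B, O) = (B + O) + (B² - 164*O) = B + B² - 163*O)
1/(-62032 + N(J, (-3*(-1)*(-2))*(3 + 1))) = 1/(-62032 + (-268 + (-268)² - 163*-3*(-1)*(-2)*(3 + 1))) = 1/(-62032 + (-268 + 71824 - 163*3*(-2)*4)) = 1/(-62032 + (-268 + 71824 - (-978)*4)) = 1/(-62032 + (-268 + 71824 - 163*(-24))) = 1/(-62032 + (-268 + 71824 + 3912)) = 1/(-62032 + 75468) = 1/13436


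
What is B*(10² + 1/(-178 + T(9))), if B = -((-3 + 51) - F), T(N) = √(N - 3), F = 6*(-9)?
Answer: -161548722/15839 + 51*√6/15839 ≈ -10199.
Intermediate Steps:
F = -54
T(N) = √(-3 + N)
B = -102 (B = -((-3 + 51) - 1*(-54)) = -(48 + 54) = -1*102 = -102)
B*(10² + 1/(-178 + T(9))) = -102*(10² + 1/(-178 + √(-3 + 9))) = -102*(100 + 1/(-178 + √6)) = -10200 - 102/(-178 + √6)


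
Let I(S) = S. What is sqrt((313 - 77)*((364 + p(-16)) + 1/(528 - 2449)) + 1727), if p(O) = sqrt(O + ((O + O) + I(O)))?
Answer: sqrt(323379055715 + 6967175008*I)/1921 ≈ 296.04 + 3.1887*I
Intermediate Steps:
p(O) = 2*sqrt(O) (p(O) = sqrt(O + ((O + O) + O)) = sqrt(O + (2*O + O)) = sqrt(O + 3*O) = sqrt(4*O) = 2*sqrt(O))
sqrt((313 - 77)*((364 + p(-16)) + 1/(528 - 2449)) + 1727) = sqrt((313 - 77)*((364 + 2*sqrt(-16)) + 1/(528 - 2449)) + 1727) = sqrt(236*((364 + 2*(4*I)) + 1/(-1921)) + 1727) = sqrt(236*((364 + 8*I) - 1/1921) + 1727) = sqrt(236*(699243/1921 + 8*I) + 1727) = sqrt((165021348/1921 + 1888*I) + 1727) = sqrt(168338915/1921 + 1888*I)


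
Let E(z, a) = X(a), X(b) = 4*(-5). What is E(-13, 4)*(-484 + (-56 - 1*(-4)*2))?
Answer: 10640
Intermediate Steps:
X(b) = -20
E(z, a) = -20
E(-13, 4)*(-484 + (-56 - 1*(-4)*2)) = -20*(-484 + (-56 - 1*(-4)*2)) = -20*(-484 + (-56 - (-4)*2)) = -20*(-484 + (-56 - 1*(-8))) = -20*(-484 + (-56 + 8)) = -20*(-484 - 48) = -20*(-532) = 10640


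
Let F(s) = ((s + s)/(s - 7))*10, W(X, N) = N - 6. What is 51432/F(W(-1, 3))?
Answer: 8572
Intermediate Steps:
W(X, N) = -6 + N
F(s) = 20*s/(-7 + s) (F(s) = ((2*s)/(-7 + s))*10 = (2*s/(-7 + s))*10 = 20*s/(-7 + s))
51432/F(W(-1, 3)) = 51432/((20*(-6 + 3)/(-7 + (-6 + 3)))) = 51432/((20*(-3)/(-7 - 3))) = 51432/((20*(-3)/(-10))) = 51432/((20*(-3)*(-⅒))) = 51432/6 = 51432*(⅙) = 8572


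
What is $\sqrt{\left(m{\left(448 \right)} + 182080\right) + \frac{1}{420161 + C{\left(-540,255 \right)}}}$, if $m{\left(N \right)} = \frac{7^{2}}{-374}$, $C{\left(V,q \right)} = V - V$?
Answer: $\frac{\sqrt{4496106736407739307470}}{157140214} \approx 426.71$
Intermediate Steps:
$C{\left(V,q \right)} = 0$
$m{\left(N \right)} = - \frac{49}{374}$ ($m{\left(N \right)} = 49 \left(- \frac{1}{374}\right) = - \frac{49}{374}$)
$\sqrt{\left(m{\left(448 \right)} + 182080\right) + \frac{1}{420161 + C{\left(-540,255 \right)}}} = \sqrt{\left(- \frac{49}{374} + 182080\right) + \frac{1}{420161 + 0}} = \sqrt{\frac{68097871}{374} + \frac{1}{420161}} = \sqrt{\frac{28612069577605}{157140214}} = \frac{\sqrt{4496106736407739307470}}{157140214}$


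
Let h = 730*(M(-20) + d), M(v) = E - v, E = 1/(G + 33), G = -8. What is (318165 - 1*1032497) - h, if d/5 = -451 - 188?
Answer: 8016944/5 ≈ 1.6034e+6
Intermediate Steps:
d = -3195 (d = 5*(-451 - 188) = 5*(-639) = -3195)
E = 1/25 (E = 1/(-8 + 33) = 1/25 ≈ 0.040000)
M(v) = 1/25 - v
h = -11588604/5 (h = 730*((1/25 - 1*(-20)) - 3195) = 730*((1/25 + 20) - 3195) = 730*(501/25 - 3195) = 730*(-79374/25) = -11588604/5 ≈ -2.3177e+6)
(318165 - 1*1032497) - h = (318165 - 1*1032497) - 1*(-11588604/5) = (318165 - 1032497) + 11588604/5 = -714332 + 11588604/5 = 8016944/5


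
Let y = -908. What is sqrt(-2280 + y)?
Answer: 2*I*sqrt(797) ≈ 56.462*I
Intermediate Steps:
sqrt(-2280 + y) = sqrt(-2280 - 908) = sqrt(-3188) = 2*I*sqrt(797)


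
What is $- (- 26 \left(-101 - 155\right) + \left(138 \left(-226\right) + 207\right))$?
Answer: $24325$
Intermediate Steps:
$- (- 26 \left(-101 - 155\right) + \left(138 \left(-226\right) + 207\right)) = - (\left(-26\right) \left(-256\right) + \left(-31188 + 207\right)) = - (6656 - 30981) = \left(-1\right) \left(-24325\right) = 24325$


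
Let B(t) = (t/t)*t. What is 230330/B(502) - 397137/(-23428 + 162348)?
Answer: 15899040413/34868920 ≈ 455.97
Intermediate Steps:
B(t) = t (B(t) = 1*t = t)
230330/B(502) - 397137/(-23428 + 162348) = 230330/502 - 397137/(-23428 + 162348) = 230330*(1/502) - 397137/138920 = 115165/251 - 397137*1/138920 = 115165/251 - 397137/138920 = 15899040413/34868920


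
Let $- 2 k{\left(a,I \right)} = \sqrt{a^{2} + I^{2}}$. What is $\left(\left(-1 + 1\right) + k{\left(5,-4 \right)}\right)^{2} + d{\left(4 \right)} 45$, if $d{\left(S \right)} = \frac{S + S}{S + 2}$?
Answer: $\frac{281}{4} \approx 70.25$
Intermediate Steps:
$k{\left(a,I \right)} = - \frac{\sqrt{I^{2} + a^{2}}}{2}$ ($k{\left(a,I \right)} = - \frac{\sqrt{a^{2} + I^{2}}}{2} = - \frac{\sqrt{I^{2} + a^{2}}}{2}$)
$d{\left(S \right)} = \frac{2 S}{2 + S}$
$\left(\left(-1 + 1\right) + k{\left(5,-4 \right)}\right)^{2} + d{\left(4 \right)} 45 = \left(\left(-1 + 1\right) - \frac{\sqrt{\left(-4\right)^{2} + 5^{2}}}{2}\right)^{2} + 2 \cdot 4 \frac{1}{2 + 4} \cdot 45 = \left(0 - \frac{\sqrt{16 + 25}}{2}\right)^{2} + 2 \cdot 4 \cdot \frac{1}{6} \cdot 45 = \left(0 - \frac{\sqrt{41}}{2}\right)^{2} + 2 \cdot 4 \cdot \frac{1}{6} \cdot 45 = \left(- \frac{\sqrt{41}}{2}\right)^{2} + \frac{4}{3} \cdot 45 = \frac{41}{4} + 60 = \frac{281}{4}$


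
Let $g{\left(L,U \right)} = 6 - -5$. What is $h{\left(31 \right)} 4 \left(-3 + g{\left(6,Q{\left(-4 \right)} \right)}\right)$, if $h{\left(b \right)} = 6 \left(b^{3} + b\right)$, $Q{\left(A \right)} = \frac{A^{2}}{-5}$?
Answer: $5725824$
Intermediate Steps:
$Q{\left(A \right)} = - \frac{A^{2}}{5}$
$g{\left(L,U \right)} = 11$ ($g{\left(L,U \right)} = 6 + 5 = 11$)
$h{\left(b \right)} = 6 b + 6 b^{3}$ ($h{\left(b \right)} = 6 \left(b + b^{3}\right) = 6 b + 6 b^{3}$)
$h{\left(31 \right)} 4 \left(-3 + g{\left(6,Q{\left(-4 \right)} \right)}\right) = 6 \cdot 31 \left(1 + 31^{2}\right) 4 \left(-3 + 11\right) = 6 \cdot 31 \left(1 + 961\right) 4 \cdot 8 = 6 \cdot 31 \cdot 962 \cdot 32 = 178932 \cdot 32 = 5725824$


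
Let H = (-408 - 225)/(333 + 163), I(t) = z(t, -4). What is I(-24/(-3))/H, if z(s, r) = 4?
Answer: -1984/633 ≈ -3.1343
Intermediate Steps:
I(t) = 4
H = -633/496 ≈ -1.2762
I(-24/(-3))/H = 4/(-633/496) = 4*(-496/633) = -1984/633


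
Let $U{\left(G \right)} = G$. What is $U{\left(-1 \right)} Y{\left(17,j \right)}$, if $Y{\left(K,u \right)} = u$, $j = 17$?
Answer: $-17$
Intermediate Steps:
$U{\left(-1 \right)} Y{\left(17,j \right)} = \left(-1\right) 17 = -17$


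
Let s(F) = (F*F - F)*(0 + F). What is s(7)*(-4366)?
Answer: -1283604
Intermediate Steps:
s(F) = F*(F**2 - F) (s(F) = (F**2 - F)*F = F*(F**2 - F))
s(7)*(-4366) = (7**2*(-1 + 7))*(-4366) = (49*6)*(-4366) = 294*(-4366) = -1283604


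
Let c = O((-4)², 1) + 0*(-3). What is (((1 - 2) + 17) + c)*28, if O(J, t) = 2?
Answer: 504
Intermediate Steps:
c = 2 (c = 2 + 0*(-3) = 2 + 0 = 2)
(((1 - 2) + 17) + c)*28 = (((1 - 2) + 17) + 2)*28 = ((-1 + 17) + 2)*28 = (16 + 2)*28 = 18*28 = 504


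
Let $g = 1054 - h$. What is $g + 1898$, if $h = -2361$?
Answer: $5313$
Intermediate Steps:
$g = 3415$ ($g = 1054 - -2361 = 1054 + 2361 = 3415$)
$g + 1898 = 3415 + 1898 = 5313$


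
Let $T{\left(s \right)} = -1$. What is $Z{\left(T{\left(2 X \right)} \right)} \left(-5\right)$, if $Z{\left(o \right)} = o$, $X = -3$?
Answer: $5$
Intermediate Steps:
$Z{\left(T{\left(2 X \right)} \right)} \left(-5\right) = \left(-1\right) \left(-5\right) = 5$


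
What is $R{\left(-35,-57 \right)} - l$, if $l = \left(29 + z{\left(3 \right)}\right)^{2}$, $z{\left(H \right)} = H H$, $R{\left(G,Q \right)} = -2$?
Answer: $-1446$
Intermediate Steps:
$z{\left(H \right)} = H^{2}$
$l = 1444$ ($l = \left(29 + 3^{2}\right)^{2} = \left(29 + 9\right)^{2} = 38^{2} = 1444$)
$R{\left(-35,-57 \right)} - l = -2 - 1444 = -1446$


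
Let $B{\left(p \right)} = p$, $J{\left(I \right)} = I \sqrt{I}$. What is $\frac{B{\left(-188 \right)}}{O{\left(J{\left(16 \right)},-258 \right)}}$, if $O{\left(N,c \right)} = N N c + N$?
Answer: $\frac{47}{264176} \approx 0.00017791$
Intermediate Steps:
$J{\left(I \right)} = I^{\frac{3}{2}}$
$O{\left(N,c \right)} = N + c N^{2}$ ($O{\left(N,c \right)} = N^{2} c + N = c N^{2} + N = N + c N^{2}$)
$\frac{B{\left(-188 \right)}}{O{\left(J{\left(16 \right)},-258 \right)}} = - \frac{188}{16^{\frac{3}{2}} \left(1 + 16^{\frac{3}{2}} \left(-258\right)\right)} = - \frac{188}{64 \left(1 + 64 \left(-258\right)\right)} = - \frac{188}{64 \left(1 - 16512\right)} = - \frac{188}{64 \left(-16511\right)} = - \frac{188}{-1056704} = \left(-188\right) \left(- \frac{1}{1056704}\right) = \frac{47}{264176}$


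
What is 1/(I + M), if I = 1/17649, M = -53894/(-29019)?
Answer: 170718777/317068075 ≈ 0.53843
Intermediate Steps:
M = 53894/29019 (M = -53894*(-1/29019) = 53894/29019 ≈ 1.8572)
I = 1/17649 ≈ 5.6660e-5
1/(I + M) = 1/(1/17649 + 53894/29019) = 1/(317068075/170718777) = 170718777/317068075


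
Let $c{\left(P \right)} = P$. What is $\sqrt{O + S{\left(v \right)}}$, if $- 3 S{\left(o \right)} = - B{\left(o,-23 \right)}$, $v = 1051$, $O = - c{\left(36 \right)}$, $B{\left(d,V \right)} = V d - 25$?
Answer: $i \sqrt{8102} \approx 90.011 i$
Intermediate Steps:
$B{\left(d,V \right)} = -25 + V d$
$O = -36$ ($O = \left(-1\right) 36 = -36$)
$S{\left(o \right)} = - \frac{25}{3} - \frac{23 o}{3}$ ($S{\left(o \right)} = - \frac{\left(-1\right) \left(-25 - 23 o\right)}{3} = - \frac{25 + 23 o}{3} = - \frac{25}{3} - \frac{23 o}{3}$)
$\sqrt{O + S{\left(v \right)}} = \sqrt{-36 - 8066} = \sqrt{-8102} = i \sqrt{8102}$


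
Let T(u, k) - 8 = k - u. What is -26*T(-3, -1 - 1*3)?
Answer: -182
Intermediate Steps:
T(u, k) = 8 + k - u (T(u, k) = 8 + (k - u) = 8 + k - u)
-26*T(-3, -1 - 1*3) = -26*(8 + (-1 - 1*3) - 1*(-3)) = -26*(8 + (-1 - 3) + 3) = -26*(8 - 4 + 3) = -26*7 = -182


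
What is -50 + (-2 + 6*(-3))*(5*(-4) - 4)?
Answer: 430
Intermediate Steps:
-50 + (-2 + 6*(-3))*(5*(-4) - 4) = -50 + (-2 - 18)*(-20 - 4) = -50 - 20*(-24) = -50 + 480 = 430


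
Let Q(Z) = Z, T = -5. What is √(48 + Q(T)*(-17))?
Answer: √133 ≈ 11.533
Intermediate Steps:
√(48 + Q(T)*(-17)) = √(48 - 5*(-17)) = √(48 + 85) = √133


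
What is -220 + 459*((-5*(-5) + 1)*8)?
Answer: 95252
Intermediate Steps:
-220 + 459*((-5*(-5) + 1)*8) = -220 + 459*((25 + 1)*8) = -220 + 459*(26*8) = -220 + 459*208 = -220 + 95472 = 95252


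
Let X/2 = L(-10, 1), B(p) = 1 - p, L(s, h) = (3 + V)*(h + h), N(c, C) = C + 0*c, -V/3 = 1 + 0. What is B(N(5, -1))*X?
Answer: 0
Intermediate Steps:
V = -3 (V = -3*(1 + 0) = -3*1 = -3)
N(c, C) = C (N(c, C) = C + 0 = C)
L(s, h) = 0 (L(s, h) = (3 - 3)*(h + h) = 0*(2*h) = 0)
X = 0 (X = 2*0 = 0)
B(N(5, -1))*X = (1 - 1*(-1))*0 = (1 + 1)*0 = 2*0 = 0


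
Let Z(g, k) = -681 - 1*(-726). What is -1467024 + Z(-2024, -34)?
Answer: -1466979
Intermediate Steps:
Z(g, k) = 45 (Z(g, k) = -681 + 726 = 45)
-1467024 + Z(-2024, -34) = -1467024 + 45 = -1466979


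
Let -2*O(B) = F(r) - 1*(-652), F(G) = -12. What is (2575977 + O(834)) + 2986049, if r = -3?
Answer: 5561706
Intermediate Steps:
O(B) = -320 (O(B) = -(-12 - 1*(-652))/2 = -(-12 + 652)/2 = -1/2*640 = -320)
(2575977 + O(834)) + 2986049 = (2575977 - 320) + 2986049 = 2575657 + 2986049 = 5561706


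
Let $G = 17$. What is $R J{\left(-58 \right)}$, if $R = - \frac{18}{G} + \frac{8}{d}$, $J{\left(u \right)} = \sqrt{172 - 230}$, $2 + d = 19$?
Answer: $- \frac{10 i \sqrt{58}}{17} \approx - 4.4799 i$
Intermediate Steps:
$d = 17$ ($d = -2 + 19 = 17$)
$J{\left(u \right)} = i \sqrt{58}$ ($J{\left(u \right)} = \sqrt{-58} = i \sqrt{58}$)
$R = - \frac{10}{17}$ ($R = - \frac{18}{17} + \frac{8}{17} = - \frac{10}{17} \approx -0.58823$)
$R J{\left(-58 \right)} = - \frac{10 i \sqrt{58}}{17}$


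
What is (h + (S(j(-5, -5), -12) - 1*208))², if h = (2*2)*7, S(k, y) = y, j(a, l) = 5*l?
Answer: 36864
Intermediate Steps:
h = 28 (h = 4*7 = 28)
(h + (S(j(-5, -5), -12) - 1*208))² = (28 + (-12 - 1*208))² = (28 + (-12 - 208))² = (28 - 220)² = (-192)² = 36864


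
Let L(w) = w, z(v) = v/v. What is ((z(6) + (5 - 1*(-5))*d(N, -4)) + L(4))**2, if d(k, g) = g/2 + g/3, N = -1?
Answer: 7225/9 ≈ 802.78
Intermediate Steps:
z(v) = 1
d(k, g) = 5*g/6 (d(k, g) = g*(1/2) + g*(1/3) = g/2 + g/3 = 5*g/6)
((z(6) + (5 - 1*(-5))*d(N, -4)) + L(4))**2 = ((1 + (5 - 1*(-5))*((5/6)*(-4))) + 4)**2 = ((1 + (5 + 5)*(-10/3)) + 4)**2 = ((1 + 10*(-10/3)) + 4)**2 = ((1 - 100/3) + 4)**2 = (-97/3 + 4)**2 = (-85/3)**2 = 7225/9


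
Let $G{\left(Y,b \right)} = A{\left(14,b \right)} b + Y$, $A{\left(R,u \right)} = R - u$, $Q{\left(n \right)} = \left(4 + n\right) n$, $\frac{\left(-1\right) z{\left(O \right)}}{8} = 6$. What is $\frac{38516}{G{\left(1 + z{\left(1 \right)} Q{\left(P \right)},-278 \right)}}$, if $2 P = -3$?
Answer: $- \frac{38516}{80995} \approx -0.47554$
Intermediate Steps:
$P = - \frac{3}{2}$ ($P = \frac{1}{2} \left(-3\right) = - \frac{3}{2} \approx -1.5$)
$z{\left(O \right)} = -48$ ($z{\left(O \right)} = \left(-8\right) 6 = -48$)
$Q{\left(n \right)} = n \left(4 + n\right)$
$G{\left(Y,b \right)} = Y + b \left(14 - b\right)$ ($G{\left(Y,b \right)} = \left(14 - b\right) b + Y = b \left(14 - b\right) + Y = Y + b \left(14 - b\right)$)
$\frac{38516}{G{\left(1 + z{\left(1 \right)} Q{\left(P \right)},-278 \right)}} = \frac{38516}{\left(1 - 48 \left(- \frac{3 \left(4 - \frac{3}{2}\right)}{2}\right)\right) - - 278 \left(-14 - 278\right)} = \frac{38516}{\left(1 - 48 \left(\left(- \frac{3}{2}\right) \frac{5}{2}\right)\right) - \left(-278\right) \left(-292\right)} = \frac{38516}{\left(1 - -180\right) - 81176} = \frac{38516}{\left(1 + 180\right) - 81176} = \frac{38516}{181 - 81176} = \frac{38516}{-80995} = 38516 \left(- \frac{1}{80995}\right) = - \frac{38516}{80995}$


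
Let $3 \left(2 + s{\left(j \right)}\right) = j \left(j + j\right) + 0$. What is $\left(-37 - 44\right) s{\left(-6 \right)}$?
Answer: $-1782$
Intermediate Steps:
$s{\left(j \right)} = -2 + \frac{2 j^{2}}{3}$ ($s{\left(j \right)} = -2 + \frac{j \left(j + j\right) + 0}{3} = -2 + \frac{j 2 j + 0}{3} = -2 + \frac{2 j^{2} + 0}{3} = -2 + \frac{2 j^{2}}{3}$)
$\left(-37 - 44\right) s{\left(-6 \right)} = \left(-37 - 44\right) \left(-2 + \frac{2 \left(-6\right)^{2}}{3}\right) = - 81 \left(-2 + \frac{2}{3} \cdot 36\right) = - 81 \left(-2 + 24\right) = \left(-81\right) 22 = -1782$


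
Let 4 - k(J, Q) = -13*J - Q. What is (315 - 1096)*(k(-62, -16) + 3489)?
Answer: -2086051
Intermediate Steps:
k(J, Q) = 4 + Q + 13*J (k(J, Q) = 4 - (-13*J - Q) = 4 - (-Q - 13*J) = 4 + (Q + 13*J) = 4 + Q + 13*J)
(315 - 1096)*(k(-62, -16) + 3489) = (315 - 1096)*((4 - 16 + 13*(-62)) + 3489) = -781*((4 - 16 - 806) + 3489) = -781*(-818 + 3489) = -781*2671 = -2086051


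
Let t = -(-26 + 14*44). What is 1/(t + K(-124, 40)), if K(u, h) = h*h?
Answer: 1/1010 ≈ 0.00099010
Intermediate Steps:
t = -590 (t = -(-26 + 616) = -1*590 = -590)
K(u, h) = h**2
1/(t + K(-124, 40)) = 1/(-590 + 40**2) = 1/(-590 + 1600) = 1/1010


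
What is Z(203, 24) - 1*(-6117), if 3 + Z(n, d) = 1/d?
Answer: 146737/24 ≈ 6114.0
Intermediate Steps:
Z(n, d) = -3 + 1/d
Z(203, 24) - 1*(-6117) = (-3 + 1/24) - 1*(-6117) = (-3 + 1/24) + 6117 = -71/24 + 6117 = 146737/24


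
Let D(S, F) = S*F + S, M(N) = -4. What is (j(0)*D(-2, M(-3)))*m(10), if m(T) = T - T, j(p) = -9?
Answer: 0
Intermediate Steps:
D(S, F) = S + F*S (D(S, F) = F*S + S = S + F*S)
m(T) = 0
(j(0)*D(-2, M(-3)))*m(10) = -(-18)*(1 - 4)*0 = -(-18)*(-3)*0 = -9*6*0 = -54*0 = 0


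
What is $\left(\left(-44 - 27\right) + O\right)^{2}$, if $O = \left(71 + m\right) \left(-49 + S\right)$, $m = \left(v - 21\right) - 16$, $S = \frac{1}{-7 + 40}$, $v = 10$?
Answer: $\frac{44582329}{9} \approx 4.9536 \cdot 10^{6}$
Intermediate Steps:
$S = \frac{1}{33} \approx 0.030303$
$m = -27$ ($m = \left(10 - 21\right) - 16 = -11 - 16 = -27$)
$O = - \frac{6464}{3}$ ($O = \left(71 - 27\right) \left(-49 + \frac{1}{33}\right) = 44 \left(- \frac{1616}{33}\right) = - \frac{6464}{3} \approx -2154.7$)
$\left(\left(-44 - 27\right) + O\right)^{2} = \left(\left(-44 - 27\right) - \frac{6464}{3}\right)^{2} = \left(-71 - \frac{6464}{3}\right)^{2} = \left(- \frac{6677}{3}\right)^{2} = \frac{44582329}{9}$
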